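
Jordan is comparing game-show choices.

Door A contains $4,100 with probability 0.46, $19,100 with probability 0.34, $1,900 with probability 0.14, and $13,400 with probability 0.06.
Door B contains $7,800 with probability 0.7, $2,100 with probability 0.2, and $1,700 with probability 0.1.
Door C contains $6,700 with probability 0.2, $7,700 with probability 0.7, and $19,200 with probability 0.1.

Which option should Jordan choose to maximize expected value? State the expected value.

Door A = 0.46 × 4100 + 0.34 × 19100 + 0.14 × 1900 + 0.06 × 13400 = 1886 + 6494 + 266 + 804 = 9450
Door B = 0.7 × 7800 + 0.2 × 2100 + 0.1 × 1700 = 5460 + 420 + 170 = 6050
Door C = 0.2 × 6700 + 0.7 × 7700 + 0.1 × 19200 = 1340 + 5390 + 1920 = 8650

Door A ($9,450)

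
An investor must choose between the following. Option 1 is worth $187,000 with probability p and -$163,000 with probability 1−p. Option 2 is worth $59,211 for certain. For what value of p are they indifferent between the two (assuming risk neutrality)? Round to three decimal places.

p·187000 + (1−p)·(-163000) = 59211
350000p − 163000 = 59211
p = (59211 + 163000) / 350000

p = 0.635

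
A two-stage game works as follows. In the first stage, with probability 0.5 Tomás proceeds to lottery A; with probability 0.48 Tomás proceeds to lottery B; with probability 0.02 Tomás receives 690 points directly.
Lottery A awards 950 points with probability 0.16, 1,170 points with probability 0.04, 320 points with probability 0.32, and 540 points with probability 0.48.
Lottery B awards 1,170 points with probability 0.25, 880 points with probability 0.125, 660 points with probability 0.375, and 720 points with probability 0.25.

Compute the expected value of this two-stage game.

692.4 points

EV(A) = 0.16 × 950 + 0.04 × 1170 + 0.32 × 320 + 0.48 × 540 = 152 + 46.8 + 102.4 + 259.2 = 560.4
EV(B) = 0.25 × 1170 + 0.125 × 880 + 0.375 × 660 + 0.25 × 720 = 292.5 + 110 + 247.5 + 180 = 830
Branch C: 690 (certain)
Overall = 0.5 × 560.4 + 0.48 × 830 + 0.02 × 690 = 280.2 + 398.4 + 13.8 = 692.4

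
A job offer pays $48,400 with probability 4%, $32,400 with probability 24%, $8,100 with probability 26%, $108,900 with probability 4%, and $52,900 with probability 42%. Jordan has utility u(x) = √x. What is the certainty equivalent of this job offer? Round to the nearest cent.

E[u] = 0.04·√48400 + 0.24·√32400 + 0.26·√8100 + 0.04·√108900 + 0.42·√52900 = 0.04·220 + 0.24·180 + 0.26·90 + 0.04·330 + 0.42·230 = 185.2
CE = (185.2)² = 34299.04

$34,299.04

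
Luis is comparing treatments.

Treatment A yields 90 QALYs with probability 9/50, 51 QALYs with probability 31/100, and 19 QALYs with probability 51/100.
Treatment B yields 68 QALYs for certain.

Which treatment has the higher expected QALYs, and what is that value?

Treatment B (68 QALYs)

Treatment A = 9/50 × 90 + 31/100 × 51 + 51/100 × 19 = 16.2 + 15.81 + 9.69 = 41.7
Treatment B: 68 (certain)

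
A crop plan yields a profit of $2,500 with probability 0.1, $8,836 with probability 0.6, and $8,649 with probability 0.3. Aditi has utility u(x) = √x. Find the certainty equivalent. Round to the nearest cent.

E[u] = 0.1·√2500 + 0.6·√8836 + 0.3·√8649 = 0.1·50 + 0.6·94 + 0.3·93 = 89.3
CE = (89.3)² = 7974.49

$7,974.49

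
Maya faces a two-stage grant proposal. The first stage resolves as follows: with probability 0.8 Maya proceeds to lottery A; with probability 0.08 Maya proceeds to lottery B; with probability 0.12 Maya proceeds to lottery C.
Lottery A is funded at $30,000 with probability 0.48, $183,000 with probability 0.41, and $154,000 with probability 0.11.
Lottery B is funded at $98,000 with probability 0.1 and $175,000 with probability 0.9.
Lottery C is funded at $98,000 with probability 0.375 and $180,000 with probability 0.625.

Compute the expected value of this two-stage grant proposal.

EV(A) = 0.48 × 30000 + 0.41 × 183000 + 0.11 × 154000 = 14400 + 75030 + 16940 = 106370
EV(B) = 0.1 × 98000 + 0.9 × 175000 = 9800 + 157500 = 167300
EV(C) = 0.375 × 98000 + 0.625 × 180000 = 36750 + 112500 = 149250
Overall = 0.8 × 106370 + 0.08 × 167300 + 0.12 × 149250 = 85096 + 13384 + 17910 = 116390

$116,390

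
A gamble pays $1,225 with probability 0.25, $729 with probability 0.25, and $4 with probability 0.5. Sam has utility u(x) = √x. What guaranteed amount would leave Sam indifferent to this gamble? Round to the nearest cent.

$272.25

E[u] = 0.25·√1225 + 0.25·√729 + 0.5·√4 = 0.25·35 + 0.25·27 + 0.5·2 = 16.5
CE = (16.5)² = 272.25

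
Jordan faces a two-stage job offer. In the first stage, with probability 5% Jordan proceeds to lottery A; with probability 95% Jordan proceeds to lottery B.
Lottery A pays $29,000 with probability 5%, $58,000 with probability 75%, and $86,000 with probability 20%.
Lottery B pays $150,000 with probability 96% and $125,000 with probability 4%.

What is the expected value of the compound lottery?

$144,657.50

EV(A) = 0.05 × 29000 + 0.75 × 58000 + 0.2 × 86000 = 1450 + 43500 + 17200 = 62150
EV(B) = 0.96 × 150000 + 0.04 × 125000 = 144000 + 5000 = 149000
Overall = 0.05 × 62150 + 0.95 × 149000 = 3107.5 + 141550 = 144657.5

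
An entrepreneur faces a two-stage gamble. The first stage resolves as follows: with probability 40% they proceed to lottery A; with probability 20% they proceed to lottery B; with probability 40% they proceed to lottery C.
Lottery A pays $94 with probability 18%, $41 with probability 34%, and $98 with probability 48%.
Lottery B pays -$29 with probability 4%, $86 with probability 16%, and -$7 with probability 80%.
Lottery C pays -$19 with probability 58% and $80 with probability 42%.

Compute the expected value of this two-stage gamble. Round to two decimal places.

$41.59

EV(A) = 0.18 × 94 + 0.34 × 41 + 0.48 × 98 = 16.92 + 13.94 + 47.04 = 77.9
EV(B) = 0.04 × (-29) + 0.16 × 86 + 0.8 × (-7) = -1.16 + 13.76 − 5.6 = 7
EV(C) = 0.58 × (-19) + 0.42 × 80 = -11.02 + 33.6 = 22.58
Overall = 0.4 × 77.9 + 0.2 × 7 + 0.4 × 22.58 = 31.16 + 1.4 + 9.032 = 41.592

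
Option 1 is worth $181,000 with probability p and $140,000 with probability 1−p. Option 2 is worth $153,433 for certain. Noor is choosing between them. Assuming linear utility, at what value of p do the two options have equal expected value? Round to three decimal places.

p·181000 + (1−p)·140000 = 153433
41000p + 140000 = 153433
p = (153433 − 140000) / 41000

p = 0.328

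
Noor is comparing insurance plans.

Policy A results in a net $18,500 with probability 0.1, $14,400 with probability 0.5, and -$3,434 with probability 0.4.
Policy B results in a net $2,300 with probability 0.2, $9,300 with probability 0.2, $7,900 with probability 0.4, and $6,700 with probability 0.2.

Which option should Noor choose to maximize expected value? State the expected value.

Policy A = 0.1 × 18500 + 0.5 × 14400 + 0.4 × (-3434) = 1850 + 7200 − 1373.6 = 7676.4
Policy B = 0.2 × 2300 + 0.2 × 9300 + 0.4 × 7900 + 0.2 × 6700 = 460 + 1860 + 3160 + 1340 = 6820

Policy A ($7,676.40)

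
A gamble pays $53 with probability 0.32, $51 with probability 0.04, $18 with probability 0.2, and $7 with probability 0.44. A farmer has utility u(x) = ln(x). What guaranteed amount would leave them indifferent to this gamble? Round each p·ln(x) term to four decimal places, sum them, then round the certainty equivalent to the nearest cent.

E[u] = 0.32·ln(53) + 0.04·ln(51) + 0.2·ln(18) + 0.44·ln(7) = 1.2705 + 0.1573 + 0.5781 + 0.8562 = 2.8621
CE = e^2.8621 ≈ 17.50

$17.50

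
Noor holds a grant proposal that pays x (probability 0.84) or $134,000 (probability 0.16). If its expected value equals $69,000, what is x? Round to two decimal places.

0.84·x + 0.16·134000 = 69000
0.84·x = 69000 − 21440 = 47560
x = 47560 / 0.84 = 56619.0476

x = $56,619.05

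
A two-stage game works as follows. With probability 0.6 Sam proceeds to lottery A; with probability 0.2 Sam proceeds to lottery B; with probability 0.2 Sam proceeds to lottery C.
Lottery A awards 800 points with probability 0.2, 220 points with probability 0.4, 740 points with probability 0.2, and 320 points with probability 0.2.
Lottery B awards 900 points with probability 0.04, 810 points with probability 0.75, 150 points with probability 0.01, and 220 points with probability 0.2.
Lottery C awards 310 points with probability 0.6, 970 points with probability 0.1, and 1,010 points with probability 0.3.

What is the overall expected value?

EV(A) = 0.2 × 800 + 0.4 × 220 + 0.2 × 740 + 0.2 × 320 = 160 + 88 + 148 + 64 = 460
EV(B) = 0.04 × 900 + 0.75 × 810 + 0.01 × 150 + 0.2 × 220 = 36 + 607.5 + 1.5 + 44 = 689
EV(C) = 0.6 × 310 + 0.1 × 970 + 0.3 × 1010 = 186 + 97 + 303 = 586
Overall = 0.6 × 460 + 0.2 × 689 + 0.2 × 586 = 276 + 137.8 + 117.2 = 531

531 points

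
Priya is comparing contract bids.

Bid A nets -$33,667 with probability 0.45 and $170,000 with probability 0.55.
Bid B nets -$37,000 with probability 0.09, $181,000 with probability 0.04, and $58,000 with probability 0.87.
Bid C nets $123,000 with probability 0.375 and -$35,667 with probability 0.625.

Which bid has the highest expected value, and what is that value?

Bid A ($78,349.85)

Bid A = 0.45 × (-33667) + 0.55 × 170000 = -15150.15 + 93500 = 78349.85
Bid B = 0.09 × (-37000) + 0.04 × 181000 + 0.87 × 58000 = -3330 + 7240 + 50460 = 54370
Bid C = 0.375 × 123000 + 0.625 × (-35667) = 46125 − 22291.875 = 23833.125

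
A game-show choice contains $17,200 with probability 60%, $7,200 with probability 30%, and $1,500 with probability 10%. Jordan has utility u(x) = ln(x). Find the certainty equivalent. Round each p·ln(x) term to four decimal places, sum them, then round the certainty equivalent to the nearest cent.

$10,378.59

E[u] = 0.6·ln(17200) + 0.3·ln(7200) + 0.1·ln(1500) = 5.8516 + 2.6646 + 0.7313 = 9.2475
CE = e^9.2475 ≈ 10378.59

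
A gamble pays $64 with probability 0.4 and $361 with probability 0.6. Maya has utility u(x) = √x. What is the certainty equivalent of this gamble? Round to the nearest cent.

E[u] = 0.4·√64 + 0.6·√361 = 0.4·8 + 0.6·19 = 14.6
CE = (14.6)² = 213.16

$213.16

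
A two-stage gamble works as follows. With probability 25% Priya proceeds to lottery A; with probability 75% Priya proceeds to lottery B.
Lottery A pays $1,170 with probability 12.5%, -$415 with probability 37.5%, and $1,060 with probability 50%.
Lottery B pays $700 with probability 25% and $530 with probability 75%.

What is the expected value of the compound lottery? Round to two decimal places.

$559.53

EV(A) = 0.125 × 1170 + 0.375 × (-415) + 0.5 × 1060 = 146.25 − 155.625 + 530 = 520.625
EV(B) = 0.25 × 700 + 0.75 × 530 = 175 + 397.5 = 572.5
Overall = 0.25 × 520.625 + 0.75 × 572.5 = 130.15625 + 429.375 = 559.53125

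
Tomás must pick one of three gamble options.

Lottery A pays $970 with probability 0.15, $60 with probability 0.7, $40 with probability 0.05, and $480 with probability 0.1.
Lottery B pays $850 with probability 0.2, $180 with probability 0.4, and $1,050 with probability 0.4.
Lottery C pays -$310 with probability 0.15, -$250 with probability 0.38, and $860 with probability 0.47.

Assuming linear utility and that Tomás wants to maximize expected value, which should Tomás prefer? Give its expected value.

Lottery A = 0.15 × 970 + 0.7 × 60 + 0.05 × 40 + 0.1 × 480 = 145.5 + 42 + 2 + 48 = 237.5
Lottery B = 0.2 × 850 + 0.4 × 180 + 0.4 × 1050 = 170 + 72 + 420 = 662
Lottery C = 0.15 × (-310) + 0.38 × (-250) + 0.47 × 860 = -46.5 − 95 + 404.2 = 262.7

Lottery B ($662)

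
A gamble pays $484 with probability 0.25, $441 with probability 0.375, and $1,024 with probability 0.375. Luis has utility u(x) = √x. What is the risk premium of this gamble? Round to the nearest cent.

$26.48

E[u] = 0.25·√484 + 0.375·√441 + 0.375·√1024 = 0.25·22 + 0.375·21 + 0.375·32 = 25.375
CE = (25.375)² = 643.890625
Risk premium = EV − CE = 670.375 − 643.890625 = 26.484375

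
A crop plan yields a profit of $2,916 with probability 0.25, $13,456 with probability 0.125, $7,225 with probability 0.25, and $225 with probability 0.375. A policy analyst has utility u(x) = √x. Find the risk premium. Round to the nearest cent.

$1,290.36

E[u] = 0.25·√2916 + 0.125·√13456 + 0.25·√7225 + 0.375·√225 = 0.25·54 + 0.125·116 + 0.25·85 + 0.375·15 = 54.875
CE = (54.875)² = 3011.265625
Risk premium = EV − CE = 4301.625 − 3011.265625 = 1290.359375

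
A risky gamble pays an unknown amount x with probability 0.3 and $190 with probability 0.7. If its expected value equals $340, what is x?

0.3·x + 0.7·190 = 340
0.3·x = 340 − 133 = 207
x = 207 / 0.3 = 690

x = $690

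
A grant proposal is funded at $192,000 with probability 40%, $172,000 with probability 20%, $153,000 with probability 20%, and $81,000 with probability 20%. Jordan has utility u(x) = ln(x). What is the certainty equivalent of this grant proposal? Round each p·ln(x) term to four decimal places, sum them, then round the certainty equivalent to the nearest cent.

$151,009.80

E[u] = 0.4·ln(192000) + 0.2·ln(172000) + 0.2·ln(153000) + 0.2·ln(81000) = 4.8661 + 2.4110 + 2.3876 + 2.2604 = 11.9251
CE = e^11.9251 ≈ 151009.80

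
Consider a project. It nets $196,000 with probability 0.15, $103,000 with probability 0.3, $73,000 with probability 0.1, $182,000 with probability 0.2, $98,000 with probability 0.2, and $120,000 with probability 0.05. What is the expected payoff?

EV = 0.15 × 196000 + 0.3 × 103000 + 0.1 × 73000 + 0.2 × 182000 + 0.2 × 98000 + 0.05 × 120000 = 29400 + 30900 + 7300 + 36400 + 19600 + 6000 = 129600

$129,600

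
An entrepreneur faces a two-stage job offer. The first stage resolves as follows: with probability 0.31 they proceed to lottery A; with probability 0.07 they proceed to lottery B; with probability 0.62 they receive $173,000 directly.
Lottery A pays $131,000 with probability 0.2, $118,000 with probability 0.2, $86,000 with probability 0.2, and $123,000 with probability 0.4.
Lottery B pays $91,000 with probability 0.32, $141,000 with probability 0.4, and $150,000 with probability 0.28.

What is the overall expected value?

$152,208.40

EV(A) = 0.2 × 131000 + 0.2 × 118000 + 0.2 × 86000 + 0.4 × 123000 = 26200 + 23600 + 17200 + 49200 = 116200
EV(B) = 0.32 × 91000 + 0.4 × 141000 + 0.28 × 150000 = 29120 + 56400 + 42000 = 127520
Branch C: 173000 (certain)
Overall = 0.31 × 116200 + 0.07 × 127520 + 0.62 × 173000 = 36022 + 8926.4 + 107260 = 152208.4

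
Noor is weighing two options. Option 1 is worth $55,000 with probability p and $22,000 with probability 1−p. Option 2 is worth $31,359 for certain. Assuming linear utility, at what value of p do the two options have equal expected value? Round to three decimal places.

p·55000 + (1−p)·22000 = 31359
33000p + 22000 = 31359
p = (31359 − 22000) / 33000

p = 0.284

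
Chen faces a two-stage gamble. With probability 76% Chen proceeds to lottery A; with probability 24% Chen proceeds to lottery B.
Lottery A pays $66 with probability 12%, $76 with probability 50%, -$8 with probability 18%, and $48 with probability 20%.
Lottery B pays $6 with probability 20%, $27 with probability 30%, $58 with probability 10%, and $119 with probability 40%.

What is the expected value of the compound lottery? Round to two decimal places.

$56.15

EV(A) = 0.12 × 66 + 0.5 × 76 + 0.18 × (-8) + 0.2 × 48 = 7.92 + 38 − 1.44 + 9.6 = 54.08
EV(B) = 0.2 × 6 + 0.3 × 27 + 0.1 × 58 + 0.4 × 119 = 1.2 + 8.1 + 5.8 + 47.6 = 62.7
Overall = 0.76 × 54.08 + 0.24 × 62.7 = 41.1008 + 15.048 = 56.1488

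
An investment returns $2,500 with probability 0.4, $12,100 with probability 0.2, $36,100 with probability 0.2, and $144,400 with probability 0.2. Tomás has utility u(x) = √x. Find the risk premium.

$15,184

E[u] = 0.4·√2500 + 0.2·√12100 + 0.2·√36100 + 0.2·√144400 = 0.4·50 + 0.2·110 + 0.2·190 + 0.2·380 = 156
CE = (156)² = 24336
Risk premium = EV − CE = 39520 − 24336 = 15184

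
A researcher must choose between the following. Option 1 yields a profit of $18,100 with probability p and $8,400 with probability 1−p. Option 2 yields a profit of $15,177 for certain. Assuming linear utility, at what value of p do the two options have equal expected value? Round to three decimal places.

p = 0.699

p·18100 + (1−p)·8400 = 15177
9700p + 8400 = 15177
p = (15177 − 8400) / 9700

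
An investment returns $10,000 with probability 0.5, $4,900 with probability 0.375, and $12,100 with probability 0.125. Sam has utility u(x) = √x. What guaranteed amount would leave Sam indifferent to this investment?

$8,100

E[u] = 0.5·√10000 + 0.375·√4900 + 0.125·√12100 = 0.5·100 + 0.375·70 + 0.125·110 = 90
CE = (90)² = 8100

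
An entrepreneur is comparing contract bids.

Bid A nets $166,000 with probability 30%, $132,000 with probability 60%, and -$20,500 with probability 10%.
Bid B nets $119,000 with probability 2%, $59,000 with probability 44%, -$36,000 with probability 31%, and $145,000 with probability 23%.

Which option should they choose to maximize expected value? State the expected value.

Bid A = 0.3 × 166000 + 0.6 × 132000 + 0.1 × (-20500) = 49800 + 79200 − 2050 = 126950
Bid B = 0.02 × 119000 + 0.44 × 59000 + 0.31 × (-36000) + 0.23 × 145000 = 2380 + 25960 − 11160 + 33350 = 50530

Bid A ($126,950)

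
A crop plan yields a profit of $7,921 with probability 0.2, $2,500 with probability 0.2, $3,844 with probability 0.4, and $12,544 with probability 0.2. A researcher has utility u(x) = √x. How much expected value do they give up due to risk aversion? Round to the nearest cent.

E[u] = 0.2·√7921 + 0.2·√2500 + 0.4·√3844 + 0.2·√12544 = 0.2·89 + 0.2·50 + 0.4·62 + 0.2·112 = 75
CE = (75)² = 5625
Risk premium = EV − CE = 6130.6 − 5625 = 505.6

$505.60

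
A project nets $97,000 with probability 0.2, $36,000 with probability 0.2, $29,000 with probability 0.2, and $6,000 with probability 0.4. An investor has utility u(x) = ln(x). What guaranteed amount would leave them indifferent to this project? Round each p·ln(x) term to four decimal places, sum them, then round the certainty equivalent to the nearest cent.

E[u] = 0.2·ln(97000) + 0.2·ln(36000) + 0.2·ln(29000) + 0.4·ln(6000) = 2.2965 + 2.0983 + 2.0550 + 3.4798 = 9.9296
CE = e^9.9296 ≈ 20529.13

$20,529.13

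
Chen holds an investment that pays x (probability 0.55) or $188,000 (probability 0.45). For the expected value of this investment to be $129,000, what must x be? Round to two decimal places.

0.55·x + 0.45·188000 = 129000
0.55·x = 129000 − 84600 = 44400
x = 44400 / 0.55 = 80727.2727

x = $80,727.27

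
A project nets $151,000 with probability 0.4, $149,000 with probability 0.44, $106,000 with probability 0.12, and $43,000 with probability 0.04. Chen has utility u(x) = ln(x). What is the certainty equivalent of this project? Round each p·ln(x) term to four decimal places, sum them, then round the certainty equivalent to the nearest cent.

E[u] = 0.4·ln(151000) + 0.44·ln(149000) + 0.12·ln(106000) + 0.04·ln(43000) = 4.7700 + 5.2411 + 1.3885 + 0.4268 = 11.8264
CE = e^11.8264 ≈ 136817.06

$136,817.06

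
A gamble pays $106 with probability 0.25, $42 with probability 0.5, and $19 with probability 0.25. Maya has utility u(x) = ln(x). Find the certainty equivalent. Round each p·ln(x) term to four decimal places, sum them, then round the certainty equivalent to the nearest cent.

$43.41

E[u] = 0.25·ln(106) + 0.5·ln(42) + 0.25·ln(19) = 1.1659 + 1.8688 + 0.7361 = 3.7708
CE = e^3.7708 ≈ 43.41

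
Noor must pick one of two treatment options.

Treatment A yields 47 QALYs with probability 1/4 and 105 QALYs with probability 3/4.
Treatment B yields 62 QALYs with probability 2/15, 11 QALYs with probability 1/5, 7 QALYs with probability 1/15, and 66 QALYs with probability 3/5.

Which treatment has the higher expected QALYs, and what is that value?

Treatment A (90.5 QALYs)

Treatment A = 1/4 × 47 + 3/4 × 105 = 11.75 + 78.75 = 90.5
Treatment B = 2/15 × 62 + 1/5 × 11 + 1/15 × 7 + 3/5 × 66 = 8.2667 + 2.2 + 0.4667 + 39.6 = 50.5333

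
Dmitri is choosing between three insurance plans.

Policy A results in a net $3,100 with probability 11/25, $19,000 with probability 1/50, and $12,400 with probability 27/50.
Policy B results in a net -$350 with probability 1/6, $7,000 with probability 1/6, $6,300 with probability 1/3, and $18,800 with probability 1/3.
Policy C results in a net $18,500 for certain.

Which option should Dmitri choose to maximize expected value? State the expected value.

Policy A = 11/25 × 3100 + 1/50 × 19000 + 27/50 × 12400 = 1364 + 380 + 6696 = 8440
Policy B = 1/6 × (-350) + 1/6 × 7000 + 1/3 × 6300 + 1/3 × 18800 = -58.3333 + 1166.6667 + 2100 + 6266.6667 = 9475
Policy C: 18500 (certain)

Policy C ($18,500)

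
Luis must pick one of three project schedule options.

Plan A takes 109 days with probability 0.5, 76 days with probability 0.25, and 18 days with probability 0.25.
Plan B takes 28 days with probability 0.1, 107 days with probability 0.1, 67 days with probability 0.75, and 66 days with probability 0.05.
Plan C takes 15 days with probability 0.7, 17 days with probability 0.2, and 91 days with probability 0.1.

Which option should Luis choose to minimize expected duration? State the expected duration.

Plan C (23 days)

Plan A = 0.5 × 109 + 0.25 × 76 + 0.25 × 18 = 54.5 + 19 + 4.5 = 78
Plan B = 0.1 × 28 + 0.1 × 107 + 0.75 × 67 + 0.05 × 66 = 2.8 + 10.7 + 50.25 + 3.3 = 67.05
Plan C = 0.7 × 15 + 0.2 × 17 + 0.1 × 91 = 10.5 + 3.4 + 9.1 = 23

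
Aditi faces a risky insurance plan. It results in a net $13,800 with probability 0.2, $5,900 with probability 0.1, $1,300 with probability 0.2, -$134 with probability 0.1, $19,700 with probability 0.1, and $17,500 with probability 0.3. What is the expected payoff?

$10,816.60

EV = 0.2 × 13800 + 0.1 × 5900 + 0.2 × 1300 + 0.1 × (-134) + 0.1 × 19700 + 0.3 × 17500 = 2760 + 590 + 260 − 13.4 + 1970 + 5250 = 10816.6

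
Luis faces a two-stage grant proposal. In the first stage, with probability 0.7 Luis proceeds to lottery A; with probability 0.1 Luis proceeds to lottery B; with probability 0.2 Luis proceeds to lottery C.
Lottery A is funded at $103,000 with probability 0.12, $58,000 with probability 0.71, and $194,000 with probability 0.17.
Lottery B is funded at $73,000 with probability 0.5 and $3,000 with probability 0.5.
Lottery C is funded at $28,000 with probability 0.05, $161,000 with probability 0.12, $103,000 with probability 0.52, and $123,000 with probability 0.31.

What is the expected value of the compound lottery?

EV(A) = 0.12 × 103000 + 0.71 × 58000 + 0.17 × 194000 = 12360 + 41180 + 32980 = 86520
EV(B) = 0.5 × 73000 + 0.5 × 3000 = 36500 + 1500 = 38000
EV(C) = 0.05 × 28000 + 0.12 × 161000 + 0.52 × 103000 + 0.31 × 123000 = 1400 + 19320 + 53560 + 38130 = 112410
Overall = 0.7 × 86520 + 0.1 × 38000 + 0.2 × 112410 = 60564 + 3800 + 22482 = 86846

$86,846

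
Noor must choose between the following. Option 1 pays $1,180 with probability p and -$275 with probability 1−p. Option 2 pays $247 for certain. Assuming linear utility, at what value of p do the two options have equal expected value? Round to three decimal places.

p = 0.359

p·1180 + (1−p)·(-275) = 247
1455p − 275 = 247
p = (247 + 275) / 1455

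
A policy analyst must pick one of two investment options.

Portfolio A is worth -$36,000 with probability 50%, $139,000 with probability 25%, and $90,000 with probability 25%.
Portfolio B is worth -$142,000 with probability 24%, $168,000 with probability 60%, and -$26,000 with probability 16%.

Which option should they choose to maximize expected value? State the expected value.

Portfolio B ($62,560)

Portfolio A = 0.5 × (-36000) + 0.25 × 139000 + 0.25 × 90000 = -18000 + 34750 + 22500 = 39250
Portfolio B = 0.24 × (-142000) + 0.6 × 168000 + 0.16 × (-26000) = -34080 + 100800 − 4160 = 62560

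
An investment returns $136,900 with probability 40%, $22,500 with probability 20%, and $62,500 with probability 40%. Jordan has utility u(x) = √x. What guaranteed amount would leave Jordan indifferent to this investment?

E[u] = 0.4·√136900 + 0.2·√22500 + 0.4·√62500 = 0.4·370 + 0.2·150 + 0.4·250 = 278
CE = (278)² = 77284

$77,284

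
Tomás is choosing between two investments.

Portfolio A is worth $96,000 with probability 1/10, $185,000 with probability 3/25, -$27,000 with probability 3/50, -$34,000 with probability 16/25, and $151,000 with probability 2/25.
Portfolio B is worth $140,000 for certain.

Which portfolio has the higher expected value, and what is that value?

Portfolio B ($140,000)

Portfolio A = 1/10 × 96000 + 3/25 × 185000 + 3/50 × (-27000) + 16/25 × (-34000) + 2/25 × 151000 = 9600 + 22200 − 1620 − 21760 + 12080 = 20500
Portfolio B: 140000 (certain)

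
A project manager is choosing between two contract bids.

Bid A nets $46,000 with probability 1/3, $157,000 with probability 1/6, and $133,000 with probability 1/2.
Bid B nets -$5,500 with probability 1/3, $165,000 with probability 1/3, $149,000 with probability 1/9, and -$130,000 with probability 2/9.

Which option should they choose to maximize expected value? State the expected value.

Bid A ($108,000)

Bid A = 1/3 × 46000 + 1/6 × 157000 + 1/2 × 133000 = 15333.3333 + 26166.6667 + 66500 = 108000
Bid B = 1/3 × (-5500) + 1/3 × 165000 + 1/9 × 149000 + 2/9 × (-130000) = -1833.3333 + 55000 + 16555.5556 − 28888.8889 = 40833.3333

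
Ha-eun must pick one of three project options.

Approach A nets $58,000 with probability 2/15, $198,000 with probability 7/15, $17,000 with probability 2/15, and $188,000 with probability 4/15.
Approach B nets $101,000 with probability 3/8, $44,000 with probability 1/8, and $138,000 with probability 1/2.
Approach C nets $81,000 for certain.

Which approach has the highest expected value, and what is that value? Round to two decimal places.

Approach A = 2/15 × 58000 + 7/15 × 198000 + 2/15 × 17000 + 4/15 × 188000 = 7733.3333 + 92400 + 2266.6667 + 50133.3333 = 152533.3333
Approach B = 3/8 × 101000 + 1/8 × 44000 + 1/2 × 138000 = 37875 + 5500 + 69000 = 112375
Approach C: 81000 (certain)

Approach A ($152,533.33)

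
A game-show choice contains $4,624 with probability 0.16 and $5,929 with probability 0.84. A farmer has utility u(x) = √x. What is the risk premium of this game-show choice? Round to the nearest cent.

$10.89

E[u] = 0.16·√4624 + 0.84·√5929 = 0.16·68 + 0.84·77 = 75.56
CE = (75.56)² = 5709.3136
Risk premium = EV − CE = 5720.2 − 5709.3136 = 10.8864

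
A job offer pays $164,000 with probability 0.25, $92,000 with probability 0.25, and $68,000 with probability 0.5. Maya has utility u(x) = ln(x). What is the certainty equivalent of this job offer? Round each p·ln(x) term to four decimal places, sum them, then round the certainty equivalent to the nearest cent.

E[u] = 0.25·ln(164000) + 0.25·ln(92000) + 0.5·ln(68000) = 3.0019 + 2.8574 + 5.5636 = 11.4229
CE = e^11.4229 ≈ 91390.79

$91,390.79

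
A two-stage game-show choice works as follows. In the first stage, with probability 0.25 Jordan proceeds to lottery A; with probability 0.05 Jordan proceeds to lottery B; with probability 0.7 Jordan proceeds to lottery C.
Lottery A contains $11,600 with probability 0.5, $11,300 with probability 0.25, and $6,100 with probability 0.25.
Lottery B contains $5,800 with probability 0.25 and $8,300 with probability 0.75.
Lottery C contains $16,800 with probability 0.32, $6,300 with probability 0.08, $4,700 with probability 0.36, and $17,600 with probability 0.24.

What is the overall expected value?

$11,178.45

EV(A) = 0.5 × 11600 + 0.25 × 11300 + 0.25 × 6100 = 5800 + 2825 + 1525 = 10150
EV(B) = 0.25 × 5800 + 0.75 × 8300 = 1450 + 6225 = 7675
EV(C) = 0.32 × 16800 + 0.08 × 6300 + 0.36 × 4700 + 0.24 × 17600 = 5376 + 504 + 1692 + 4224 = 11796
Overall = 0.25 × 10150 + 0.05 × 7675 + 0.7 × 11796 = 2537.5 + 383.75 + 8257.2 = 11178.45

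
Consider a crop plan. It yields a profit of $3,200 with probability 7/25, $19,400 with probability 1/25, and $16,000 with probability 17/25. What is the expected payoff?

EV = 7/25 × 3200 + 1/25 × 19400 + 17/25 × 16000 = 896 + 776 + 10880 = 12552

$12,552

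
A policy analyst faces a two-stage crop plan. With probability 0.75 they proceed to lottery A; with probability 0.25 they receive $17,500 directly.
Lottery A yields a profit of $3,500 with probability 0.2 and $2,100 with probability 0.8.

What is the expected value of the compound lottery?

$6,160

EV(A) = 0.2 × 3500 + 0.8 × 2100 = 700 + 1680 = 2380
Branch B: 17500 (certain)
Overall = 0.75 × 2380 + 0.25 × 17500 = 1785 + 4375 = 6160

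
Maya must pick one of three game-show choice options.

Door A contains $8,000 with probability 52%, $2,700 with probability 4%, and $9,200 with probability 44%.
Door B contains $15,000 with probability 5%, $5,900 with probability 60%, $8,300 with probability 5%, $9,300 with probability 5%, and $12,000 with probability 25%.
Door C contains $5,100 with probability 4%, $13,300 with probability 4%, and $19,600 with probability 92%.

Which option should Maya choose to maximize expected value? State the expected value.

Door A = 0.52 × 8000 + 0.04 × 2700 + 0.44 × 9200 = 4160 + 108 + 4048 = 8316
Door B = 0.05 × 15000 + 0.6 × 5900 + 0.05 × 8300 + 0.05 × 9300 + 0.25 × 12000 = 750 + 3540 + 415 + 465 + 3000 = 8170
Door C = 0.04 × 5100 + 0.04 × 13300 + 0.92 × 19600 = 204 + 532 + 18032 = 18768

Door C ($18,768)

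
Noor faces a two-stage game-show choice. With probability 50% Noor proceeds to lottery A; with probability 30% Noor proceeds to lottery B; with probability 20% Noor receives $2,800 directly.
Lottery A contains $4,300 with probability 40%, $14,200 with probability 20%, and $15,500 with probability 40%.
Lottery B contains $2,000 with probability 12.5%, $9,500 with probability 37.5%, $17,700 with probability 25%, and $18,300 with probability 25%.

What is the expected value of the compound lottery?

$9,783.75

EV(A) = 0.4 × 4300 + 0.2 × 14200 + 0.4 × 15500 = 1720 + 2840 + 6200 = 10760
EV(B) = 0.125 × 2000 + 0.375 × 9500 + 0.25 × 17700 + 0.25 × 18300 = 250 + 3562.5 + 4425 + 4575 = 12812.5
Branch C: 2800 (certain)
Overall = 0.5 × 10760 + 0.3 × 12812.5 + 0.2 × 2800 = 5380 + 3843.75 + 560 = 9783.75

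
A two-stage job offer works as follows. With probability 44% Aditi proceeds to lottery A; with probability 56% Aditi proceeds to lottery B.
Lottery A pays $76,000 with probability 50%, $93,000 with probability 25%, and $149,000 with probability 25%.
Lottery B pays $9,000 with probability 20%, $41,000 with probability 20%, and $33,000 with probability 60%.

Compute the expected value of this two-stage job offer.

EV(A) = 0.5 × 76000 + 0.25 × 93000 + 0.25 × 149000 = 38000 + 23250 + 37250 = 98500
EV(B) = 0.2 × 9000 + 0.2 × 41000 + 0.6 × 33000 = 1800 + 8200 + 19800 = 29800
Overall = 0.44 × 98500 + 0.56 × 29800 = 43340 + 16688 = 60028

$60,028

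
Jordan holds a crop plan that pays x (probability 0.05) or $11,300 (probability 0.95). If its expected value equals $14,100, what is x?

x = $67,300

0.05·x + 0.95·11300 = 14100
0.05·x = 14100 − 10735 = 3365
x = 3365 / 0.05 = 67300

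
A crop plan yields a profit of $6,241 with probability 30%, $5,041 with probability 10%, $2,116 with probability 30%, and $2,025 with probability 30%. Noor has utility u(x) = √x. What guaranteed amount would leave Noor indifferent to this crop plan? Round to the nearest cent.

$3,375.61

E[u] = 0.3·√6241 + 0.1·√5041 + 0.3·√2116 + 0.3·√2025 = 0.3·79 + 0.1·71 + 0.3·46 + 0.3·45 = 58.1
CE = (58.1)² = 3375.61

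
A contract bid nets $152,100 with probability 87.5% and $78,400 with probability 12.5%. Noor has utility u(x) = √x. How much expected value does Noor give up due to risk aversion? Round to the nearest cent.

$1,323.44

E[u] = 0.875·√152100 + 0.125·√78400 = 0.875·390 + 0.125·280 = 376.25
CE = (376.25)² = 141564.0625
Risk premium = EV − CE = 142887.5 − 141564.0625 = 1323.4375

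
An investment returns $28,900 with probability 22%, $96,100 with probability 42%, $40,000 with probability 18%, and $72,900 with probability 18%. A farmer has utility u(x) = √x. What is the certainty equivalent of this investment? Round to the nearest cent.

E[u] = 0.22·√28900 + 0.42·√96100 + 0.18·√40000 + 0.18·√72900 = 0.22·170 + 0.42·310 + 0.18·200 + 0.18·270 = 252.2
CE = (252.2)² = 63604.84

$63,604.84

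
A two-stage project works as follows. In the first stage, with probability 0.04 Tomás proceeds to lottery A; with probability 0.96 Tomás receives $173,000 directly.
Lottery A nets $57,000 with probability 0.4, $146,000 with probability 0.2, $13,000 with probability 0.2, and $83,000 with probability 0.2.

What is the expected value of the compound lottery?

EV(A) = 0.4 × 57000 + 0.2 × 146000 + 0.2 × 13000 + 0.2 × 83000 = 22800 + 29200 + 2600 + 16600 = 71200
Branch B: 173000 (certain)
Overall = 0.04 × 71200 + 0.96 × 173000 = 2848 + 166080 = 168928

$168,928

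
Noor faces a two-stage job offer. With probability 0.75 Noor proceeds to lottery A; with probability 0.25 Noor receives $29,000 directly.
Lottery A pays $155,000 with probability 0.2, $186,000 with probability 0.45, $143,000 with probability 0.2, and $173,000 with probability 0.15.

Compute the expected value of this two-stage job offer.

$134,187.50

EV(A) = 0.2 × 155000 + 0.45 × 186000 + 0.2 × 143000 + 0.15 × 173000 = 31000 + 83700 + 28600 + 25950 = 169250
Branch B: 29000 (certain)
Overall = 0.75 × 169250 + 0.25 × 29000 = 126937.5 + 7250 = 134187.5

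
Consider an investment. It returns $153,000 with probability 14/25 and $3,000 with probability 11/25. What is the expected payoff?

$87,000

EV = 14/25 × 153000 + 11/25 × 3000 = 85680 + 1320 = 87000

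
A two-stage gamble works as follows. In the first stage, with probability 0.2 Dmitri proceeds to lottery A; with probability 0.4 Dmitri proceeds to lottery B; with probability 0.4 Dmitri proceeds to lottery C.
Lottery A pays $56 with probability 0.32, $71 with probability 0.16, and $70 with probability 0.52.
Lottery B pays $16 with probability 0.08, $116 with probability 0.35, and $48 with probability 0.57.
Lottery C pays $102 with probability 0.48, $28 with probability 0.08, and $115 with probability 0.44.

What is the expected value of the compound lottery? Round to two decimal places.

EV(A) = 0.32 × 56 + 0.16 × 71 + 0.52 × 70 = 17.92 + 11.36 + 36.4 = 65.68
EV(B) = 0.08 × 16 + 0.35 × 116 + 0.57 × 48 = 1.28 + 40.6 + 27.36 = 69.24
EV(C) = 0.48 × 102 + 0.08 × 28 + 0.44 × 115 = 48.96 + 2.24 + 50.6 = 101.8
Overall = 0.2 × 65.68 + 0.4 × 69.24 + 0.4 × 101.8 = 13.136 + 27.696 + 40.72 = 81.552

$81.55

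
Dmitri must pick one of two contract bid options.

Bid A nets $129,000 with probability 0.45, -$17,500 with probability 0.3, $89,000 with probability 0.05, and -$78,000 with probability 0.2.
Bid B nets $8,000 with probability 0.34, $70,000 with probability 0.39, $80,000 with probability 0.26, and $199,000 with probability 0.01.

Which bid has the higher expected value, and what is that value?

Bid A = 0.45 × 129000 + 0.3 × (-17500) + 0.05 × 89000 + 0.2 × (-78000) = 58050 − 5250 + 4450 − 15600 = 41650
Bid B = 0.34 × 8000 + 0.39 × 70000 + 0.26 × 80000 + 0.01 × 199000 = 2720 + 27300 + 20800 + 1990 = 52810

Bid B ($52,810)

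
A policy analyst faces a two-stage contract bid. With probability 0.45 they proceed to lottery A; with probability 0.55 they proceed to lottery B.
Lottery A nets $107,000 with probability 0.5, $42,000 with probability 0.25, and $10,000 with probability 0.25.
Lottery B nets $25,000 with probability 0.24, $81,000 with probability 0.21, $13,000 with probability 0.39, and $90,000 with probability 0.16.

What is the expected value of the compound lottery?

$53,289

EV(A) = 0.5 × 107000 + 0.25 × 42000 + 0.25 × 10000 = 53500 + 10500 + 2500 = 66500
EV(B) = 0.24 × 25000 + 0.21 × 81000 + 0.39 × 13000 + 0.16 × 90000 = 6000 + 17010 + 5070 + 14400 = 42480
Overall = 0.45 × 66500 + 0.55 × 42480 = 29925 + 23364 = 53289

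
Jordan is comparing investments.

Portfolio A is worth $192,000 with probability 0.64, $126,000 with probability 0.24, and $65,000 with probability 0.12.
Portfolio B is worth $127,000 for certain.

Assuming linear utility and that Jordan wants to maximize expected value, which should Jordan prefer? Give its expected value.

Portfolio A = 0.64 × 192000 + 0.24 × 126000 + 0.12 × 65000 = 122880 + 30240 + 7800 = 160920
Portfolio B: 127000 (certain)

Portfolio A ($160,920)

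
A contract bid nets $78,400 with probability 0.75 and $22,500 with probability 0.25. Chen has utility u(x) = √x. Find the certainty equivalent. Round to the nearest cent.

E[u] = 0.75·√78400 + 0.25·√22500 = 0.75·280 + 0.25·150 = 247.5
CE = (247.5)² = 61256.25

$61,256.25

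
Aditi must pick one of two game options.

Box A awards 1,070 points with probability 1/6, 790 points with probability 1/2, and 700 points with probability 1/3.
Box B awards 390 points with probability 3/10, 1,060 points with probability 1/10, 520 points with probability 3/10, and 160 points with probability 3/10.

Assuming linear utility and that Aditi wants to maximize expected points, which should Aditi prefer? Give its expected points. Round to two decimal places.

Box A (806.67 points)

Box A = 1/6 × 1070 + 1/2 × 790 + 1/3 × 700 = 178.3333 + 395 + 233.3333 = 806.6667
Box B = 3/10 × 390 + 1/10 × 1060 + 3/10 × 520 + 3/10 × 160 = 117 + 106 + 156 + 48 = 427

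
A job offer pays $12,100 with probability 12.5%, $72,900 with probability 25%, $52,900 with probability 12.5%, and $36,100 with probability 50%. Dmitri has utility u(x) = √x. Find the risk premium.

E[u] = 0.125·√12100 + 0.25·√72900 + 0.125·√52900 + 0.5·√36100 = 0.125·110 + 0.25·270 + 0.125·230 + 0.5·190 = 205
CE = (205)² = 42025
Risk premium = EV − CE = 44400 − 42025 = 2375

$2,375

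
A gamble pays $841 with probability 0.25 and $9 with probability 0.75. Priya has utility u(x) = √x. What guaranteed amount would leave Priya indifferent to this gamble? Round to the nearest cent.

$90.25

E[u] = 0.25·√841 + 0.75·√9 = 0.25·29 + 0.75·3 = 9.5
CE = (9.5)² = 90.25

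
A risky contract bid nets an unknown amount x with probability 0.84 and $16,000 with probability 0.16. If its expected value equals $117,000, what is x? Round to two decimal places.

x = $136,238.10

0.84·x + 0.16·16000 = 117000
0.84·x = 117000 − 2560 = 114440
x = 114440 / 0.84 = 136238.0952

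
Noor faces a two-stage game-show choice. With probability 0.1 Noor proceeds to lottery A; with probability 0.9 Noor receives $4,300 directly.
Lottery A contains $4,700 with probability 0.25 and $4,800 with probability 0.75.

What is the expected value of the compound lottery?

EV(A) = 0.25 × 4700 + 0.75 × 4800 = 1175 + 3600 = 4775
Branch B: 4300 (certain)
Overall = 0.1 × 4775 + 0.9 × 4300 = 477.5 + 3870 = 4347.5

$4,347.50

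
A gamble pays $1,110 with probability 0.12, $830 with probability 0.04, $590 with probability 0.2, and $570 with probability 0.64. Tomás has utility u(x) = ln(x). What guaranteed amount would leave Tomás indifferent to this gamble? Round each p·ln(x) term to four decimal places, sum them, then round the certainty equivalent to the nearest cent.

E[u] = 0.12·ln(1110) + 0.04·ln(830) + 0.2·ln(590) + 0.64·ln(570) = 0.8415 + 0.2689 + 1.2760 + 4.0612 = 6.4476
CE = e^6.4476 ≈ 631.19

$631.19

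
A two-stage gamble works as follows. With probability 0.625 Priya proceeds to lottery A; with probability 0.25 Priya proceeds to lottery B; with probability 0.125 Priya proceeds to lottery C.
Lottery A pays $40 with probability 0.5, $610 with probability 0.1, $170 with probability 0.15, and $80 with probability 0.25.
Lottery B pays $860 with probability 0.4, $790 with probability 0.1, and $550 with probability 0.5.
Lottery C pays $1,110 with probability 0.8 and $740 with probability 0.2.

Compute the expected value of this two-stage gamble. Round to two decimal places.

EV(A) = 0.5 × 40 + 0.1 × 610 + 0.15 × 170 + 0.25 × 80 = 20 + 61 + 25.5 + 20 = 126.5
EV(B) = 0.4 × 860 + 0.1 × 790 + 0.5 × 550 = 344 + 79 + 275 = 698
EV(C) = 0.8 × 1110 + 0.2 × 740 = 888 + 148 = 1036
Overall = 0.625 × 126.5 + 0.25 × 698 + 0.125 × 1036 = 79.0625 + 174.5 + 129.5 = 383.0625

$383.06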